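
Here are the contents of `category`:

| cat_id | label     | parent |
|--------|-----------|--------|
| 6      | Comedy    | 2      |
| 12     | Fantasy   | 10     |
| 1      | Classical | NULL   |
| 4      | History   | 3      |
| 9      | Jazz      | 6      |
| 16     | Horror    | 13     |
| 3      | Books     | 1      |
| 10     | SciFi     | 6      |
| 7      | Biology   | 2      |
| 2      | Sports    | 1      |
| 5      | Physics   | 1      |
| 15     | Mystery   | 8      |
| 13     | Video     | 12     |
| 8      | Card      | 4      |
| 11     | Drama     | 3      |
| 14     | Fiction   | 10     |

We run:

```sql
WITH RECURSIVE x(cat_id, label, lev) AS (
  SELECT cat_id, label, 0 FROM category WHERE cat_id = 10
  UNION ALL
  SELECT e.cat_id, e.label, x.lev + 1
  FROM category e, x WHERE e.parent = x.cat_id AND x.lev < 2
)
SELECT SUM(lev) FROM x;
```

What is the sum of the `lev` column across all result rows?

4

Base: cat_id=10 (SciFi) at lev 0.
Iteration 1: rows with parent in {10} -> Fantasy (id 12, lev 1), Fiction (id 14, lev 1).
Iteration 2: rows with parent in {12,14} -> Video (id 13, lev 2).
Iteration 3: lev < 2 fails for all current rows; recursion stops.
SUM(lev) = 0 + 1 + 1 + 2 = 4.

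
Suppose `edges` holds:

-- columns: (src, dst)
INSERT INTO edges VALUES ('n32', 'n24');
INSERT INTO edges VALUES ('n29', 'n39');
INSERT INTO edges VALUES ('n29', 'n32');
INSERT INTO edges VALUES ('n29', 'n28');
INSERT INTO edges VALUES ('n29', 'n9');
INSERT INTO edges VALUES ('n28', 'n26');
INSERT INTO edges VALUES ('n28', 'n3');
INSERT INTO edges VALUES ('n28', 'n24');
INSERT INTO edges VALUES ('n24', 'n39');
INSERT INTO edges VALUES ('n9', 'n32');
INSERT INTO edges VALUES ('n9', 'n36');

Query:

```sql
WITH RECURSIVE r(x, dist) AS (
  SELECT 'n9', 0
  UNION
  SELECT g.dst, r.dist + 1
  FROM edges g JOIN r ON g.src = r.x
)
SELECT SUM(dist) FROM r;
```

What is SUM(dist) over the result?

7

Base: (n9, dist=0).
Iteration 1: edges from {n9} -> (n32, dist=1), (n36, dist=1).
Iteration 2: edges from {n32,n36} -> (n24, dist=2).
Iteration 3: edges from {n24} -> (n39, dist=3).
Iteration 4: no outgoing edges from {n39}; recursion stops.
SUM(dist) = 0 + 1 + 1 + 2 + 3 = 7.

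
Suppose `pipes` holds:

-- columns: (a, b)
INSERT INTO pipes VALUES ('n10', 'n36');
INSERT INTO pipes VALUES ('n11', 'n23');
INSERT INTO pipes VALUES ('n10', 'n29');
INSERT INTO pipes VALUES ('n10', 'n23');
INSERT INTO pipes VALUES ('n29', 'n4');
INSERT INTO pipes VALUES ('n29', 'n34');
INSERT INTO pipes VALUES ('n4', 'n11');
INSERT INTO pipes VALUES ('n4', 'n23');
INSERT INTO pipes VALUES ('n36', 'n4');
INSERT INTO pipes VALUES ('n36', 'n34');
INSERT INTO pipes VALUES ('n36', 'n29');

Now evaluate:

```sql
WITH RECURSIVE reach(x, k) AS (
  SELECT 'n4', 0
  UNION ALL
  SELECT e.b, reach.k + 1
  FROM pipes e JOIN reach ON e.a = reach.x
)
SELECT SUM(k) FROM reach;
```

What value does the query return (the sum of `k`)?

4

Base: (n4, k=0).
Iteration 1: edges from {n4} -> (n11, k=1), (n23, k=1).
Iteration 2: edges from {n11,n23} -> (n23, k=2).
Iteration 3: no outgoing edges from {n23}; recursion stops.
SUM(k) = 0 + 1 + 1 + 2 = 4.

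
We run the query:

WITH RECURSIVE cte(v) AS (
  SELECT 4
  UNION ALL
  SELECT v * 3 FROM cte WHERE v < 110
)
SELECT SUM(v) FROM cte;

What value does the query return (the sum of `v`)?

Base: v=4.
Iteration 1: 4 < 110 holds -> v = 4 * 3 = 12.
Iteration 2: 12 < 110 holds -> v = 12 * 3 = 36.
Iteration 3: 36 < 110 holds -> v = 36 * 3 = 108.
Iteration 4: 108 < 110 holds -> v = 108 * 3 = 324.
Iteration 5: 324 < 110 fails; recursion stops.
SUM(v) = 4 + 12 + 36 + 108 + 324 = 484.

484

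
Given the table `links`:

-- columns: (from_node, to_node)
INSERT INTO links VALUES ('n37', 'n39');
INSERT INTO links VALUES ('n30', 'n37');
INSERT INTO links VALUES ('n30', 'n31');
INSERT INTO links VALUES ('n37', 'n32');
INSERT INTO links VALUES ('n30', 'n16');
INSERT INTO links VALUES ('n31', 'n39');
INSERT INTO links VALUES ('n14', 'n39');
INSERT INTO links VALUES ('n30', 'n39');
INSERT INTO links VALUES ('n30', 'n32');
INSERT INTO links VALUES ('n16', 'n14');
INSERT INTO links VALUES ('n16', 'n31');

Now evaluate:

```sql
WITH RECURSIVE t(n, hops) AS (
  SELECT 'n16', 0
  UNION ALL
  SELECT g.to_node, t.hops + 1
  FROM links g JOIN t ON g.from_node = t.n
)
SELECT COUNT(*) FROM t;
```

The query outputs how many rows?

5

Base: (n16, hops=0).
Iteration 1: edges from {n16} -> (n14, hops=1), (n31, hops=1).
Iteration 2: edges from {n14,n31} -> (n39, hops=2) x2. [UNION ALL keeps all 2 new rows, including repeats]
Iteration 3: no outgoing edges from {n39}; recursion stops.
Total rows emitted: 5.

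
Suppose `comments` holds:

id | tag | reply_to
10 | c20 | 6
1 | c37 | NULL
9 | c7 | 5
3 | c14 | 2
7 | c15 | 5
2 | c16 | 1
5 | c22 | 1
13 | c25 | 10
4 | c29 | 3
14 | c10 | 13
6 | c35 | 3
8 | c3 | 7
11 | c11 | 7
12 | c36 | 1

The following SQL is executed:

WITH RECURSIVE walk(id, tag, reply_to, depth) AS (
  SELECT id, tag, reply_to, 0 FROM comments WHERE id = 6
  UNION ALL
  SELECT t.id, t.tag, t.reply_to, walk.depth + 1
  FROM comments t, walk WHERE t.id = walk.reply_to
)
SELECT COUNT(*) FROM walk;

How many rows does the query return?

Base: id=6 (c35), reply_to=3, depth 0.
Iteration 1: join on id=3 -> c14 (id 3, reply_to=2, depth 1).
Iteration 2: join on id=2 -> c16 (id 2, reply_to=1, depth 2).
Iteration 3: join on id=1 -> c37 (id 1, reply_to=NULL, depth 3).
Iteration 4: reply_to is NULL; no match; recursion stops.
Total rows emitted: 4.

4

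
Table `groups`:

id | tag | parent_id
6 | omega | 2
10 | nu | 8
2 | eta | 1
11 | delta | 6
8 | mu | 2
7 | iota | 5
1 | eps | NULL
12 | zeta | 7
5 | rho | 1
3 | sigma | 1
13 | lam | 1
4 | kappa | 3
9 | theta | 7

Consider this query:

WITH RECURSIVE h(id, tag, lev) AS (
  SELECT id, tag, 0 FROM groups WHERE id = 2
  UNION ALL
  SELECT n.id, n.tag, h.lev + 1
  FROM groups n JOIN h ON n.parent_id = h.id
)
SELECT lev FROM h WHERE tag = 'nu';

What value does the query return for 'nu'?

2

Base: id=2 (eta) at lev 0.
Iteration 1: rows with parent_id in {2} -> omega (id 6, lev 1), mu (id 8, lev 1).
Iteration 2: rows with parent_id in {6,8} -> nu (id 10, lev 2), delta (id 11, lev 2).
Iteration 3: no rows with parent_id in {10,11}; recursion stops.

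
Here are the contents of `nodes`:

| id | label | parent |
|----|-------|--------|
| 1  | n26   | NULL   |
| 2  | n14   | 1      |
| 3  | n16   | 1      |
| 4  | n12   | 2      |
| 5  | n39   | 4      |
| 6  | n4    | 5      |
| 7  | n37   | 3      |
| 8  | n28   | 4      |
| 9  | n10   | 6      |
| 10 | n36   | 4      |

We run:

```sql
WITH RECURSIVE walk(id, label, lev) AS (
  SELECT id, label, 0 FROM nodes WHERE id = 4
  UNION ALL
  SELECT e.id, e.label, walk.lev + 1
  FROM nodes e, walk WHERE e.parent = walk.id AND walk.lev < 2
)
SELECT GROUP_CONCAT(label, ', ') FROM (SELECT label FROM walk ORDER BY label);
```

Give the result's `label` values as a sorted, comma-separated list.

n12, n28, n36, n39, n4

Base: id=4 (n12) at lev 0.
Iteration 1: rows with parent in {4} -> n39 (id 5, lev 1), n28 (id 8, lev 1), n36 (id 10, lev 1).
Iteration 2: rows with parent in {5,8,10} -> n4 (id 6, lev 2).
Iteration 3: lev < 2 fails for all current rows; recursion stops.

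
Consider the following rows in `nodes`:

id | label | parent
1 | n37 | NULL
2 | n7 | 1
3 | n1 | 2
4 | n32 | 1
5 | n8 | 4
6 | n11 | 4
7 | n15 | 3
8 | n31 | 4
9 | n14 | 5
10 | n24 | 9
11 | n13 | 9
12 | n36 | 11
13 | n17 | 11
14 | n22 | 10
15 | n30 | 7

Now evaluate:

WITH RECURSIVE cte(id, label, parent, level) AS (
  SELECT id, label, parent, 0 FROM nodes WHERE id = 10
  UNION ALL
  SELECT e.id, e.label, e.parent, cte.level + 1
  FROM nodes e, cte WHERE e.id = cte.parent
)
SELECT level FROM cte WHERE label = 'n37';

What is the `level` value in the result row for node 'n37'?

4

Base: id=10 (n24), parent=9, level 0.
Iteration 1: join on id=9 -> n14 (id 9, parent=5, level 1).
Iteration 2: join on id=5 -> n8 (id 5, parent=4, level 2).
Iteration 3: join on id=4 -> n32 (id 4, parent=1, level 3).
Iteration 4: join on id=1 -> n37 (id 1, parent=NULL, level 4).
Iteration 5: parent is NULL; no match; recursion stops.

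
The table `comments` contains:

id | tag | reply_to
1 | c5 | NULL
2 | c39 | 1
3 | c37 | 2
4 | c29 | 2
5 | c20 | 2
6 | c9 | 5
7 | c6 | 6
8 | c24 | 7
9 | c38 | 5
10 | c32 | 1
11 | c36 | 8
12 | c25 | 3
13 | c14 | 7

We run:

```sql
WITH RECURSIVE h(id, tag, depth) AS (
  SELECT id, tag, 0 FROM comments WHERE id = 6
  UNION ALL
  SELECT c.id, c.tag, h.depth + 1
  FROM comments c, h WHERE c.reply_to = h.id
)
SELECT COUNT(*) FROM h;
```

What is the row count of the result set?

5

Base: id=6 (c9) at depth 0.
Iteration 1: rows with reply_to in {6} -> c6 (id 7, depth 1).
Iteration 2: rows with reply_to in {7} -> c24 (id 8, depth 2), c14 (id 13, depth 2).
Iteration 3: rows with reply_to in {8,13} -> c36 (id 11, depth 3).
Iteration 4: no rows with reply_to in {11}; recursion stops.
Total rows emitted: 5.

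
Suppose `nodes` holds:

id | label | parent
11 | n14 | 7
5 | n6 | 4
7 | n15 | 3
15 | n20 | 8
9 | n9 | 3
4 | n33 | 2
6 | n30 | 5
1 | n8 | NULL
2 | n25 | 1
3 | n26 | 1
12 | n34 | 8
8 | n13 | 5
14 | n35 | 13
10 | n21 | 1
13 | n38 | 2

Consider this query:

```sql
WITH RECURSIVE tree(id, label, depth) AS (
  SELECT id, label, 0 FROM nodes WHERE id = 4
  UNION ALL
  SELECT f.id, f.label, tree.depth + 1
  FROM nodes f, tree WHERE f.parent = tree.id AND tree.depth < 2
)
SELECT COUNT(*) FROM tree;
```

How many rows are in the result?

4

Base: id=4 (n33) at depth 0.
Iteration 1: rows with parent in {4} -> n6 (id 5, depth 1).
Iteration 2: rows with parent in {5} -> n30 (id 6, depth 2), n13 (id 8, depth 2).
Iteration 3: depth < 2 fails for all current rows; recursion stops.
Total rows emitted: 4.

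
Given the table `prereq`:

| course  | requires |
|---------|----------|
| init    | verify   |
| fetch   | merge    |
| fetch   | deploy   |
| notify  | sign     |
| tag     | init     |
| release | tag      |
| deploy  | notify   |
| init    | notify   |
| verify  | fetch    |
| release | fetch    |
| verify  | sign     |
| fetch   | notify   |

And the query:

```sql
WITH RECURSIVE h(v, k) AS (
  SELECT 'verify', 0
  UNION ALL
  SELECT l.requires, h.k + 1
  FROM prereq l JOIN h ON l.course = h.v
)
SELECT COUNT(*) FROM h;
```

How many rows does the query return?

Base: (verify, k=0).
Iteration 1: edges from {verify} -> (fetch, k=1), (sign, k=1).
Iteration 2: edges from {fetch,sign} -> (deploy, k=2), (merge, k=2), (notify, k=2).
Iteration 3: edges from {deploy,merge,notify} -> (notify, k=3), (sign, k=3).
Iteration 4: edges from {notify,sign} -> (sign, k=4).
Iteration 5: no outgoing edges from {sign}; recursion stops.
Total rows emitted: 9.

9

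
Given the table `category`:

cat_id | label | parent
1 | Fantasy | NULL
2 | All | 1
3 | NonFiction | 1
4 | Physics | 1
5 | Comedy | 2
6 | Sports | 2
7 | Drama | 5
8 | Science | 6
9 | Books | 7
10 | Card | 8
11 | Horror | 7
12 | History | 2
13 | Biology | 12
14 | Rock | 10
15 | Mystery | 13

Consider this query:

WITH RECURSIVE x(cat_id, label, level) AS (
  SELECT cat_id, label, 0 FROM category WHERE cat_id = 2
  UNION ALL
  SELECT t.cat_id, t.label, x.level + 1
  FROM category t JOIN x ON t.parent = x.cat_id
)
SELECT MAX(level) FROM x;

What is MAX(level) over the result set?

4

Base: cat_id=2 (All) at level 0.
Iteration 1: rows with parent in {2} -> Comedy (id 5, level 1), Sports (id 6, level 1), History (id 12, level 1).
Iteration 2: rows with parent in {5,6,12} -> Drama (id 7, level 2), Science (id 8, level 2), Biology (id 13, level 2).
Iteration 3: rows with parent in {7,8,13} -> Books (id 9, level 3), Card (id 10, level 3), Horror (id 11, level 3), Mystery (id 15, level 3).
Iteration 4: rows with parent in {9,10,11,15} -> Rock (id 14, level 4).
Iteration 5: no rows with parent in {14}; recursion stops.
level values: 0, 1, 1, 1, 2, 2, 2, 3, 3, 3, 3, 4; the maximum is 4.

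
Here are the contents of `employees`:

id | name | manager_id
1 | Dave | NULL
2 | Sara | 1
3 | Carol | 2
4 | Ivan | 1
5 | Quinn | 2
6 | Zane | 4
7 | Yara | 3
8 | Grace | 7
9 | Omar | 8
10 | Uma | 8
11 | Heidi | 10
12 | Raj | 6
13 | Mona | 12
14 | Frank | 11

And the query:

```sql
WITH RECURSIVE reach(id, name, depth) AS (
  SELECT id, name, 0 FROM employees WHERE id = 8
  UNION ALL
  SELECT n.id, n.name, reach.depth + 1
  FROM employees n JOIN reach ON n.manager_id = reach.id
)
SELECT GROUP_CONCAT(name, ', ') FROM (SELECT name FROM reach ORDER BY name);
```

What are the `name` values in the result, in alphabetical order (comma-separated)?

Frank, Grace, Heidi, Omar, Uma

Base: id=8 (Grace) at depth 0.
Iteration 1: rows with manager_id in {8} -> Omar (id 9, depth 1), Uma (id 10, depth 1).
Iteration 2: rows with manager_id in {9,10} -> Heidi (id 11, depth 2).
Iteration 3: rows with manager_id in {11} -> Frank (id 14, depth 3).
Iteration 4: no rows with manager_id in {14}; recursion stops.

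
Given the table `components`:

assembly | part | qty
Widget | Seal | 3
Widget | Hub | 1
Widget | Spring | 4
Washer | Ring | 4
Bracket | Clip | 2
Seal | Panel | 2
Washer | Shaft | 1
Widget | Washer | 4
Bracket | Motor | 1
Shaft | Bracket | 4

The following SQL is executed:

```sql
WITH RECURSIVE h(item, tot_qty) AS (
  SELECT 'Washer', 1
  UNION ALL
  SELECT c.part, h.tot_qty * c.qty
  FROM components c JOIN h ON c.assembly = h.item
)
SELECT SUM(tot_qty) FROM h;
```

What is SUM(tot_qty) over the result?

Base: (Washer, tot_qty=1).
Iteration 1: components of {Washer} -> Ring = 1*4 = 4, Shaft = 1*1 = 1.
Iteration 2: components of {Ring,Shaft} -> Bracket = 1*4 = 4.
Iteration 3: components of {Bracket} -> Clip = 4*2 = 8, Motor = 4*1 = 4.
Iteration 4: no further components; recursion stops.
SUM(tot_qty) = 1 + 1 + 4 + 4 + 4 + 8 = 22.

22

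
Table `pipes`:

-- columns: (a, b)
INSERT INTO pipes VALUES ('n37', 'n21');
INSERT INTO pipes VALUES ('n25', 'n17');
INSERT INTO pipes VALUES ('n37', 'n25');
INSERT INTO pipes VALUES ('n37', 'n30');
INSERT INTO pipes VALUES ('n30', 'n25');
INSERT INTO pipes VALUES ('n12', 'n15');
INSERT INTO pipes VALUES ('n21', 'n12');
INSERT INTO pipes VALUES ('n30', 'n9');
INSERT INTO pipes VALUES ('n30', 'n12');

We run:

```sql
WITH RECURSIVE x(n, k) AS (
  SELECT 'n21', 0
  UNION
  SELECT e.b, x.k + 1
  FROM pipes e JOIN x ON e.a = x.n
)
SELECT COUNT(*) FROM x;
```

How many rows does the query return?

Base: (n21, k=0).
Iteration 1: edges from {n21} -> (n12, k=1).
Iteration 2: edges from {n12} -> (n15, k=2).
Iteration 3: no outgoing edges from {n15}; recursion stops.
Total rows emitted: 3.

3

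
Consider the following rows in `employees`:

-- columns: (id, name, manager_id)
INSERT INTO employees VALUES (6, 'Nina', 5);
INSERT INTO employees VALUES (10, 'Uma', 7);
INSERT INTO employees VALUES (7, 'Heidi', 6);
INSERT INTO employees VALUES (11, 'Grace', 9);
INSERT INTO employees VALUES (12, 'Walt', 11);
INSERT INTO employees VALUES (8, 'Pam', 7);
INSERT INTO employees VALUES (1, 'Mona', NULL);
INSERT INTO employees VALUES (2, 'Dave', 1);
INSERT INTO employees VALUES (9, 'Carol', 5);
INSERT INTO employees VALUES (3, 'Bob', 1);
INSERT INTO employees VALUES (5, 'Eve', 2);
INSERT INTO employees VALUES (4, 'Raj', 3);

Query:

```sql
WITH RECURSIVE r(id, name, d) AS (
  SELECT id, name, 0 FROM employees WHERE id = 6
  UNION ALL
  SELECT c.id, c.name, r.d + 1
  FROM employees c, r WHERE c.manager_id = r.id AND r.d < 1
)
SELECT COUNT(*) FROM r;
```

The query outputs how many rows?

2

Base: id=6 (Nina) at d 0.
Iteration 1: rows with manager_id in {6} -> Heidi (id 7, d 1).
Iteration 2: d < 1 fails for all current rows; recursion stops.
Total rows emitted: 2.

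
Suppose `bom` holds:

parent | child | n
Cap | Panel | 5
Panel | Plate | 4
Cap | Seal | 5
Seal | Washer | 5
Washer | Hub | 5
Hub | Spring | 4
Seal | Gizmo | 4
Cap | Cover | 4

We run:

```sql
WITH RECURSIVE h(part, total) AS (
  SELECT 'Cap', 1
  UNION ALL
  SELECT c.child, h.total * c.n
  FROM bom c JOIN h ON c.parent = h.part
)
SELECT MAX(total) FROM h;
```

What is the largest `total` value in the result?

500

Base: (Cap, total=1).
Iteration 1: components of {Cap} -> Cover = 1*4 = 4, Panel = 1*5 = 5, Seal = 1*5 = 5.
Iteration 2: components of {Cover,Panel,Seal} -> Gizmo = 5*4 = 20, Plate = 5*4 = 20, Washer = 5*5 = 25.
Iteration 3: components of {Gizmo,Plate,Washer} -> Hub = 25*5 = 125.
Iteration 4: components of {Hub} -> Spring = 125*4 = 500.
Iteration 5: no further components; recursion stops.
total values: 1, 5, 5, 4, 20, 25, 20, 125, 500; the maximum is 500.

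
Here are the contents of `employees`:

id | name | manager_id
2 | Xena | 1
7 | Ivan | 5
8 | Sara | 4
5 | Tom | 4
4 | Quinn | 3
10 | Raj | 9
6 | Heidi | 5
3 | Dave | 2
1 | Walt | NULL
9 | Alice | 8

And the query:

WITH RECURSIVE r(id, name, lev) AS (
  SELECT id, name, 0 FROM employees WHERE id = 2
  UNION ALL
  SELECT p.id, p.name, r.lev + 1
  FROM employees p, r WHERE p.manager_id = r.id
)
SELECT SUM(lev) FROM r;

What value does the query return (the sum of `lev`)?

Base: id=2 (Xena) at lev 0.
Iteration 1: rows with manager_id in {2} -> Dave (id 3, lev 1).
Iteration 2: rows with manager_id in {3} -> Quinn (id 4, lev 2).
Iteration 3: rows with manager_id in {4} -> Tom (id 5, lev 3), Sara (id 8, lev 3).
Iteration 4: rows with manager_id in {5,8} -> Heidi (id 6, lev 4), Ivan (id 7, lev 4), Alice (id 9, lev 4).
Iteration 5: rows with manager_id in {6,7,9} -> Raj (id 10, lev 5).
Iteration 6: no rows with manager_id in {10}; recursion stops.
SUM(lev) = 0 + 1 + 2 + 3 + 3 + 4 + 4 + 4 + 5 = 26.

26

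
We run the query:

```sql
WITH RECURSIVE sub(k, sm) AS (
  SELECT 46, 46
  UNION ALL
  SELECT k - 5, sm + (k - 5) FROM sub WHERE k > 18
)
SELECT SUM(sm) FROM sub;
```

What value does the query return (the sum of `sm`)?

1008

Base: k=46, sm=46.
Iteration 1: 46 > 18 holds -> k = 46 - 5 = 41, sm = 46 + 41 = 87.
Iteration 2: 41 > 18 holds -> k = 41 - 5 = 36, sm = 87 + 36 = 123.
Iteration 3: 36 > 18 holds -> k = 36 - 5 = 31, sm = 123 + 31 = 154.
Iteration 4: 31 > 18 holds -> k = 31 - 5 = 26, sm = 154 + 26 = 180.
Iteration 5: 26 > 18 holds -> k = 26 - 5 = 21, sm = 180 + 21 = 201.
Iteration 6: 21 > 18 holds -> k = 21 - 5 = 16, sm = 201 + 16 = 217.
Iteration 7: 16 > 18 fails; recursion stops.
SUM(sm) = 46 + 87 + 123 + 154 + 180 + 201 + 217 = 1008.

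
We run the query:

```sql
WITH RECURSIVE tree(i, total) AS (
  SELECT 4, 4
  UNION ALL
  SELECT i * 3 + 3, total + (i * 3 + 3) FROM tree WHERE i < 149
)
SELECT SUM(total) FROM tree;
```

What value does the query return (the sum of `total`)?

962

Base: i=4, total=4.
Iteration 1: 4 < 149 holds -> i = 4 * 3 + 3 = 15, total = 4 + 15 = 19.
Iteration 2: 15 < 149 holds -> i = 15 * 3 + 3 = 48, total = 19 + 48 = 67.
Iteration 3: 48 < 149 holds -> i = 48 * 3 + 3 = 147, total = 67 + 147 = 214.
Iteration 4: 147 < 149 holds -> i = 147 * 3 + 3 = 444, total = 214 + 444 = 658.
Iteration 5: 444 < 149 fails; recursion stops.
SUM(total) = 4 + 19 + 67 + 214 + 658 = 962.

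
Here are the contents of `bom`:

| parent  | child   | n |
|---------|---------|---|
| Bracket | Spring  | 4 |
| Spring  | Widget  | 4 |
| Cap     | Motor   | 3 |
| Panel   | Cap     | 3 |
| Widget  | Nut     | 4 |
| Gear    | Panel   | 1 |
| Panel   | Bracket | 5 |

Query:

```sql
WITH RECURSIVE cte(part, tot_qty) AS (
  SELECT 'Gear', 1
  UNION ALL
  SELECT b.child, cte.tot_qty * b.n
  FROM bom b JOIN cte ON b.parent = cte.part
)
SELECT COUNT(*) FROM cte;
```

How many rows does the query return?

8

Base: (Gear, tot_qty=1).
Iteration 1: components of {Gear} -> Panel = 1*1 = 1.
Iteration 2: components of {Panel} -> Bracket = 1*5 = 5, Cap = 1*3 = 3.
Iteration 3: components of {Bracket,Cap} -> Motor = 3*3 = 9, Spring = 5*4 = 20.
Iteration 4: components of {Motor,Spring} -> Widget = 20*4 = 80.
Iteration 5: components of {Widget} -> Nut = 80*4 = 320.
Iteration 6: no further components; recursion stops.
Total rows emitted: 8.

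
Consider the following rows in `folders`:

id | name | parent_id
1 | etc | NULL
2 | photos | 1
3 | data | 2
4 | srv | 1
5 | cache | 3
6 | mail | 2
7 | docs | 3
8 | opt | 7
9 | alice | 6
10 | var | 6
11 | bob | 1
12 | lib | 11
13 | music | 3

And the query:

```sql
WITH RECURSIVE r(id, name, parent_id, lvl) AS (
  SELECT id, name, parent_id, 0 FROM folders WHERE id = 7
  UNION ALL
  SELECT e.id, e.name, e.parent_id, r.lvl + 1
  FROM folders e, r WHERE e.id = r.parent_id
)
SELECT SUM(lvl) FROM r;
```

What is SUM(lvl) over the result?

6

Base: id=7 (docs), parent_id=3, lvl 0.
Iteration 1: join on id=3 -> data (id 3, parent_id=2, lvl 1).
Iteration 2: join on id=2 -> photos (id 2, parent_id=1, lvl 2).
Iteration 3: join on id=1 -> etc (id 1, parent_id=NULL, lvl 3).
Iteration 4: parent_id is NULL; no match; recursion stops.
SUM(lvl) = 0 + 1 + 2 + 3 = 6.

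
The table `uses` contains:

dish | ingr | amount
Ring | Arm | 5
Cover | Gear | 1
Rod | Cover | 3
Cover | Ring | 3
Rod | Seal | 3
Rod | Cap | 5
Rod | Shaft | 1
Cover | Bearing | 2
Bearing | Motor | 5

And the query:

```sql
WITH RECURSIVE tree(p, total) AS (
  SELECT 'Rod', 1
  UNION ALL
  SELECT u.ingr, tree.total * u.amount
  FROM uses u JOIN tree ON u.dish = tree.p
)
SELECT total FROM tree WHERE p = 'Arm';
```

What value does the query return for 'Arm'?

45

Base: (Rod, total=1).
Iteration 1: components of {Rod} -> Cap = 1*5 = 5, Cover = 1*3 = 3, Seal = 1*3 = 3, Shaft = 1*1 = 1.
Iteration 2: components of {Cap,Cover,Seal,Shaft} -> Bearing = 3*2 = 6, Gear = 3*1 = 3, Ring = 3*3 = 9.
Iteration 3: components of {Bearing,Gear,Ring} -> Arm = 9*5 = 45, Motor = 6*5 = 30.
Iteration 4: no further components; recursion stops.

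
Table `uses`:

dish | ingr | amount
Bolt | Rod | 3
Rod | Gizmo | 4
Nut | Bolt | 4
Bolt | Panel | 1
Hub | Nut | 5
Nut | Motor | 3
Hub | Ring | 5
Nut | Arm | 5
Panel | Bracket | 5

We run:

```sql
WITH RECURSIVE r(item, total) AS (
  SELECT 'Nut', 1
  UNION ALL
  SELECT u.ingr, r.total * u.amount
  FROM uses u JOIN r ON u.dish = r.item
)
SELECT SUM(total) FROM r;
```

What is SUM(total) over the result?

97

Base: (Nut, total=1).
Iteration 1: components of {Nut} -> Arm = 1*5 = 5, Bolt = 1*4 = 4, Motor = 1*3 = 3.
Iteration 2: components of {Arm,Bolt,Motor} -> Panel = 4*1 = 4, Rod = 4*3 = 12.
Iteration 3: components of {Panel,Rod} -> Bracket = 4*5 = 20, Gizmo = 12*4 = 48.
Iteration 4: no further components; recursion stops.
SUM(total) = 1 + 3 + 5 + 4 + 12 + 4 + 48 + 20 = 97.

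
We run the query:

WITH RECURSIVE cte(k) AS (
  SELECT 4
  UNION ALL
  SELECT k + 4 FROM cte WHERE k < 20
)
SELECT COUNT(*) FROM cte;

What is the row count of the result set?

5

Base: k=4.
Iteration 1: 4 < 20 holds -> k = 4 + 4 = 8.
Iteration 2: 8 < 20 holds -> k = 8 + 4 = 12.
Iteration 3: 12 < 20 holds -> k = 12 + 4 = 16.
Iteration 4: 16 < 20 holds -> k = 16 + 4 = 20.
Iteration 5: 20 < 20 fails; recursion stops.
Total rows emitted: 5.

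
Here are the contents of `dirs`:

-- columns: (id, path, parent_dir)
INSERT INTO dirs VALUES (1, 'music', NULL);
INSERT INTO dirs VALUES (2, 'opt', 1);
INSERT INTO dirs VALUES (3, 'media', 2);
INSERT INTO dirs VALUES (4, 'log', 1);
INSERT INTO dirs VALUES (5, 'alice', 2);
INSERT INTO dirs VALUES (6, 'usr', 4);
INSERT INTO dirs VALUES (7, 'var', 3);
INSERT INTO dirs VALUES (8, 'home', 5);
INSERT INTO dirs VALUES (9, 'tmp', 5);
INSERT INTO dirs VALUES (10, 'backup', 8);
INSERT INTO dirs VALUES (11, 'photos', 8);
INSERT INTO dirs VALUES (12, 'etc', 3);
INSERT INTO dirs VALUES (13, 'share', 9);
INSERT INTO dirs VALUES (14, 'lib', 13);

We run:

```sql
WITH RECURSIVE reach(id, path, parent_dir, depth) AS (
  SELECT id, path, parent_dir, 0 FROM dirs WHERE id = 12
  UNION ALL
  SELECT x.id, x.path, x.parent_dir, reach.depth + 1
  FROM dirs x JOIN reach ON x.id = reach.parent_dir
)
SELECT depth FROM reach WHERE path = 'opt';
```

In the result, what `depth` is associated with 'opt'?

2

Base: id=12 (etc), parent_dir=3, depth 0.
Iteration 1: join on id=3 -> media (id 3, parent_dir=2, depth 1).
Iteration 2: join on id=2 -> opt (id 2, parent_dir=1, depth 2).
Iteration 3: join on id=1 -> music (id 1, parent_dir=NULL, depth 3).
Iteration 4: parent_dir is NULL; no match; recursion stops.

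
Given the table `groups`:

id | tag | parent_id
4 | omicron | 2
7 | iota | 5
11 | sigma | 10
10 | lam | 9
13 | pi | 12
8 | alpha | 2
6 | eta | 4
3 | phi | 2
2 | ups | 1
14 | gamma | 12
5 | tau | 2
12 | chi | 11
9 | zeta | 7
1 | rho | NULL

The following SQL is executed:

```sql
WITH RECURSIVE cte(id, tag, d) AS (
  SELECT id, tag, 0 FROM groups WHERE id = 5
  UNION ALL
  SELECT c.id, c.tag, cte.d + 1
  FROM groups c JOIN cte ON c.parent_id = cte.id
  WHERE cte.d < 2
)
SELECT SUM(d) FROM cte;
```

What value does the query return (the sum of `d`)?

3

Base: id=5 (tau) at d 0.
Iteration 1: rows with parent_id in {5} -> iota (id 7, d 1).
Iteration 2: rows with parent_id in {7} -> zeta (id 9, d 2).
Iteration 3: d < 2 fails for all current rows; recursion stops.
SUM(d) = 0 + 1 + 2 = 3.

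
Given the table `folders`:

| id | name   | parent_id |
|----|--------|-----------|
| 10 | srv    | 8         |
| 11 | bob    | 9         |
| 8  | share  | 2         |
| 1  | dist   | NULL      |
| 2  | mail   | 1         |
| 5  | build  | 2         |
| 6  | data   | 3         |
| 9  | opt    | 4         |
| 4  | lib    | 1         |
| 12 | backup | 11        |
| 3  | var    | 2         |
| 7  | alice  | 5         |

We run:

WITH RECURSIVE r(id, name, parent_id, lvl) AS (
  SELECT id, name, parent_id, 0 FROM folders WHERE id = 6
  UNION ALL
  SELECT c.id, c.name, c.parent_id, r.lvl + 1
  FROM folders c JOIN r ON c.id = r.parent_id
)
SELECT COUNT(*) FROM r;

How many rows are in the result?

Base: id=6 (data), parent_id=3, lvl 0.
Iteration 1: join on id=3 -> var (id 3, parent_id=2, lvl 1).
Iteration 2: join on id=2 -> mail (id 2, parent_id=1, lvl 2).
Iteration 3: join on id=1 -> dist (id 1, parent_id=NULL, lvl 3).
Iteration 4: parent_id is NULL; no match; recursion stops.
Total rows emitted: 4.

4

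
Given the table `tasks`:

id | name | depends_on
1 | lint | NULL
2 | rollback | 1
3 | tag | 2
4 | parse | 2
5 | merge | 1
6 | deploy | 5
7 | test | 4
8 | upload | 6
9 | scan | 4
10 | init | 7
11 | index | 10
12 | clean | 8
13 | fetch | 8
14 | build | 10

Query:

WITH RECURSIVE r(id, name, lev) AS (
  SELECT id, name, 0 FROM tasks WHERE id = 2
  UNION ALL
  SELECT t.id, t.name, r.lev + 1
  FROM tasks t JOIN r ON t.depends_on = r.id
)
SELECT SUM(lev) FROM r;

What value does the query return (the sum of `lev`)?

17

Base: id=2 (rollback) at lev 0.
Iteration 1: rows with depends_on in {2} -> tag (id 3, lev 1), parse (id 4, lev 1).
Iteration 2: rows with depends_on in {3,4} -> test (id 7, lev 2), scan (id 9, lev 2).
Iteration 3: rows with depends_on in {7,9} -> init (id 10, lev 3).
Iteration 4: rows with depends_on in {10} -> index (id 11, lev 4), build (id 14, lev 4).
Iteration 5: no rows with depends_on in {11,14}; recursion stops.
SUM(lev) = 0 + 1 + 1 + 2 + 2 + 3 + 4 + 4 = 17.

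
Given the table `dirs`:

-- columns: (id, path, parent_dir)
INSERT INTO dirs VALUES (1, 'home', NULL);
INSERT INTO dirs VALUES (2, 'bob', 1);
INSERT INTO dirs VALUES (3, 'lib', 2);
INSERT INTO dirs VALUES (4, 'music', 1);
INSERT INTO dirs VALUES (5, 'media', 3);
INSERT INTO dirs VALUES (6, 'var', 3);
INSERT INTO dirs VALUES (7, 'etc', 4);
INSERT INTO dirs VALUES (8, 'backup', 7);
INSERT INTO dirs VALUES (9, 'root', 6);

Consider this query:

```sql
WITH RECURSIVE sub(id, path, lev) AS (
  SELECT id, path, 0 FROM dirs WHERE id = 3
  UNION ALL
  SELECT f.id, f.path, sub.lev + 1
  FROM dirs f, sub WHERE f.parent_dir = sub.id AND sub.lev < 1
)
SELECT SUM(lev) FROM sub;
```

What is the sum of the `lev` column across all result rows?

2

Base: id=3 (lib) at lev 0.
Iteration 1: rows with parent_dir in {3} -> media (id 5, lev 1), var (id 6, lev 1).
Iteration 2: lev < 1 fails for all current rows; recursion stops.
SUM(lev) = 0 + 1 + 1 = 2.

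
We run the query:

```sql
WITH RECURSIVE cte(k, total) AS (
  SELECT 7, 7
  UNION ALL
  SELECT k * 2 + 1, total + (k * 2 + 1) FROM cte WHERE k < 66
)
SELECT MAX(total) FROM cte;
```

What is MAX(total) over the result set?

Base: k=7, total=7.
Iteration 1: 7 < 66 holds -> k = 7 * 2 + 1 = 15, total = 7 + 15 = 22.
Iteration 2: 15 < 66 holds -> k = 15 * 2 + 1 = 31, total = 22 + 31 = 53.
Iteration 3: 31 < 66 holds -> k = 31 * 2 + 1 = 63, total = 53 + 63 = 116.
Iteration 4: 63 < 66 holds -> k = 63 * 2 + 1 = 127, total = 116 + 127 = 243.
Iteration 5: 127 < 66 fails; recursion stops.
total values: 7, 22, 53, 116, 243; the maximum is 243.

243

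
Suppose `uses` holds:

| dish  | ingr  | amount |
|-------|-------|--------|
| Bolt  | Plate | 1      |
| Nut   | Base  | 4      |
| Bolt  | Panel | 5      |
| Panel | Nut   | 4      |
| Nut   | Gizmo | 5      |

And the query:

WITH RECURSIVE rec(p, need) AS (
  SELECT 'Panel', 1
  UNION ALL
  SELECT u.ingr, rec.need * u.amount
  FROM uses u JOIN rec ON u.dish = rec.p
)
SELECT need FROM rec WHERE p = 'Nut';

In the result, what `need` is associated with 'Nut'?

4

Base: (Panel, need=1).
Iteration 1: components of {Panel} -> Nut = 1*4 = 4.
Iteration 2: components of {Nut} -> Base = 4*4 = 16, Gizmo = 4*5 = 20.
Iteration 3: no further components; recursion stops.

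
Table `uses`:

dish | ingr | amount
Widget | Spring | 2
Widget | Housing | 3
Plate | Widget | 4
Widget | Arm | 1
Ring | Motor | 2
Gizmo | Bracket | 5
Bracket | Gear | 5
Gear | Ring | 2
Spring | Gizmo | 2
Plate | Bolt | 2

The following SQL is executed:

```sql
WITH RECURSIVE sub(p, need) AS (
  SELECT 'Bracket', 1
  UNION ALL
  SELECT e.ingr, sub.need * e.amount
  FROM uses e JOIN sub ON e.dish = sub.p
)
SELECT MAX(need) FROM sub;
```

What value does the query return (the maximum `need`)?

Base: (Bracket, need=1).
Iteration 1: components of {Bracket} -> Gear = 1*5 = 5.
Iteration 2: components of {Gear} -> Ring = 5*2 = 10.
Iteration 3: components of {Ring} -> Motor = 10*2 = 20.
Iteration 4: no further components; recursion stops.
need values: 1, 5, 10, 20; the maximum is 20.

20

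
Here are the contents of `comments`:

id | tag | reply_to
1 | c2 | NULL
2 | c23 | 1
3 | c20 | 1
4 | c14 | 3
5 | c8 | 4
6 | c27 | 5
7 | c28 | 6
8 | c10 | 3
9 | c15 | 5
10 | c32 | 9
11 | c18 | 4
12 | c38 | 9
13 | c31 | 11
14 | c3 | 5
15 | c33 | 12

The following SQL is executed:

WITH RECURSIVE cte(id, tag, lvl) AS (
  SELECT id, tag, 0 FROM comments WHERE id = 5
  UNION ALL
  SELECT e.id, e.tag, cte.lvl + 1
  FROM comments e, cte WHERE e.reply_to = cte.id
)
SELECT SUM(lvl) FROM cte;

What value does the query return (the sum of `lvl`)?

Base: id=5 (c8) at lvl 0.
Iteration 1: rows with reply_to in {5} -> c27 (id 6, lvl 1), c15 (id 9, lvl 1), c3 (id 14, lvl 1).
Iteration 2: rows with reply_to in {6,9,14} -> c28 (id 7, lvl 2), c32 (id 10, lvl 2), c38 (id 12, lvl 2).
Iteration 3: rows with reply_to in {7,10,12} -> c33 (id 15, lvl 3).
Iteration 4: no rows with reply_to in {15}; recursion stops.
SUM(lvl) = 0 + 1 + 1 + 1 + 2 + 2 + 2 + 3 = 12.

12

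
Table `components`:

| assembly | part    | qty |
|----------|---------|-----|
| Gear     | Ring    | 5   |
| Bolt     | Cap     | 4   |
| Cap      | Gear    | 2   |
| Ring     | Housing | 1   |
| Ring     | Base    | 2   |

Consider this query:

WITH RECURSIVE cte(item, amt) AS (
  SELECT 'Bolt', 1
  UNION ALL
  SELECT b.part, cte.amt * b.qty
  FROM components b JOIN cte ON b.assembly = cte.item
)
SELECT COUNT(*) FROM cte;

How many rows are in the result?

6

Base: (Bolt, amt=1).
Iteration 1: components of {Bolt} -> Cap = 1*4 = 4.
Iteration 2: components of {Cap} -> Gear = 4*2 = 8.
Iteration 3: components of {Gear} -> Ring = 8*5 = 40.
Iteration 4: components of {Ring} -> Base = 40*2 = 80, Housing = 40*1 = 40.
Iteration 5: no further components; recursion stops.
Total rows emitted: 6.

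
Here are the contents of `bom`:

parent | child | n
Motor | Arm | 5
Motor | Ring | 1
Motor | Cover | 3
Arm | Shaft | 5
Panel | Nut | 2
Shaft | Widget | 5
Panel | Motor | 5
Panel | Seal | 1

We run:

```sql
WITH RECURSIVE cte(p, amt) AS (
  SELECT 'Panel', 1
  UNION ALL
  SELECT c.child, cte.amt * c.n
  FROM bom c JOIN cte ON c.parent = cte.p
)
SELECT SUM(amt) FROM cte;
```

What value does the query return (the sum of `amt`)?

804

Base: (Panel, amt=1).
Iteration 1: components of {Panel} -> Motor = 1*5 = 5, Nut = 1*2 = 2, Seal = 1*1 = 1.
Iteration 2: components of {Motor,Nut,Seal} -> Arm = 5*5 = 25, Cover = 5*3 = 15, Ring = 5*1 = 5.
Iteration 3: components of {Arm,Cover,Ring} -> Shaft = 25*5 = 125.
Iteration 4: components of {Shaft} -> Widget = 125*5 = 625.
Iteration 5: no further components; recursion stops.
SUM(amt) = 1 + 1 + 2 + 5 + 5 + 25 + 15 + 125 + 625 = 804.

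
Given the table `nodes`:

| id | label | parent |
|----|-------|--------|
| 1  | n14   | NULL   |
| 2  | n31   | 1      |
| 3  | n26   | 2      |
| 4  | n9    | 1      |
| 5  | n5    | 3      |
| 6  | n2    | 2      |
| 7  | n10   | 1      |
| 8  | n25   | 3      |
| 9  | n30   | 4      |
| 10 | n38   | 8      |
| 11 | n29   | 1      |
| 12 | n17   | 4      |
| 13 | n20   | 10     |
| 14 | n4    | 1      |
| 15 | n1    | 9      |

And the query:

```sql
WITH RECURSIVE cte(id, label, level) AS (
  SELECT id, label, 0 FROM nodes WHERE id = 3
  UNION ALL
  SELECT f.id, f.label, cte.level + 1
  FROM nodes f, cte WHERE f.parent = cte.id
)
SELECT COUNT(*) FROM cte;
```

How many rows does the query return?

5

Base: id=3 (n26) at level 0.
Iteration 1: rows with parent in {3} -> n5 (id 5, level 1), n25 (id 8, level 1).
Iteration 2: rows with parent in {5,8} -> n38 (id 10, level 2).
Iteration 3: rows with parent in {10} -> n20 (id 13, level 3).
Iteration 4: no rows with parent in {13}; recursion stops.
Total rows emitted: 5.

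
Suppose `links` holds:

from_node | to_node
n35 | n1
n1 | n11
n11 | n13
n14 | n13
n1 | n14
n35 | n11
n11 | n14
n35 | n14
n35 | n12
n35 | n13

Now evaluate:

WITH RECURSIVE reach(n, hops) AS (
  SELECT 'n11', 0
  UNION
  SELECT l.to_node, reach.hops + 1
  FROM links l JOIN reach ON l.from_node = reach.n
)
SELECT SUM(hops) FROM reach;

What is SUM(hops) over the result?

4

Base: (n11, hops=0).
Iteration 1: edges from {n11} -> (n13, hops=1), (n14, hops=1).
Iteration 2: edges from {n13,n14} -> (n13, hops=2).
Iteration 3: no outgoing edges from {n13}; recursion stops.
SUM(hops) = 0 + 1 + 1 + 2 = 4.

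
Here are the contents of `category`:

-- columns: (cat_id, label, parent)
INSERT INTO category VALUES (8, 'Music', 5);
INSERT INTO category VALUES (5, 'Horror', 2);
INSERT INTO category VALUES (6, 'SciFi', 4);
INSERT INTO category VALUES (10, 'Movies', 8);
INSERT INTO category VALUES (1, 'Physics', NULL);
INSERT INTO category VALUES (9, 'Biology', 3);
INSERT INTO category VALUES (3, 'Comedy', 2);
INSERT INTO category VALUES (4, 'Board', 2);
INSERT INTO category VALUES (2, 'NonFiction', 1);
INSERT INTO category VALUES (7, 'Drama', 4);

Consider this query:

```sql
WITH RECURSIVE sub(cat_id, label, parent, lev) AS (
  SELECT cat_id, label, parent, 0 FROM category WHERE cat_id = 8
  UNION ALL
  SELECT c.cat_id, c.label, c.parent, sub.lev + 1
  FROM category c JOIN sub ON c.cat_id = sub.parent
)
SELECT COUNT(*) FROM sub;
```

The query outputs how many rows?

Base: cat_id=8 (Music), parent=5, lev 0.
Iteration 1: join on cat_id=5 -> Horror (id 5, parent=2, lev 1).
Iteration 2: join on cat_id=2 -> NonFiction (id 2, parent=1, lev 2).
Iteration 3: join on cat_id=1 -> Physics (id 1, parent=NULL, lev 3).
Iteration 4: parent is NULL; no match; recursion stops.
Total rows emitted: 4.

4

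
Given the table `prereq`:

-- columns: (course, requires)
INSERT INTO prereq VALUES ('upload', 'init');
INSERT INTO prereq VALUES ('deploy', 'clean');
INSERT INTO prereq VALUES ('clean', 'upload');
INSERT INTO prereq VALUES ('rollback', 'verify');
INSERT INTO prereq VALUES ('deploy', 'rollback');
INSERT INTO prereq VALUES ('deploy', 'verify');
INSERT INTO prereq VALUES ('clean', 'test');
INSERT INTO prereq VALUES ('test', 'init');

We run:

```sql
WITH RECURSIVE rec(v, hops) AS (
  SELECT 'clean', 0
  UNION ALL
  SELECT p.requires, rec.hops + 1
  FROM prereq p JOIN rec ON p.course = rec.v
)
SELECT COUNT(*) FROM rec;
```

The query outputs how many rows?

Base: (clean, hops=0).
Iteration 1: edges from {clean} -> (test, hops=1), (upload, hops=1).
Iteration 2: edges from {test,upload} -> (init, hops=2) x2. [UNION ALL keeps all 2 new rows, including repeats]
Iteration 3: no outgoing edges from {init}; recursion stops.
Total rows emitted: 5.

5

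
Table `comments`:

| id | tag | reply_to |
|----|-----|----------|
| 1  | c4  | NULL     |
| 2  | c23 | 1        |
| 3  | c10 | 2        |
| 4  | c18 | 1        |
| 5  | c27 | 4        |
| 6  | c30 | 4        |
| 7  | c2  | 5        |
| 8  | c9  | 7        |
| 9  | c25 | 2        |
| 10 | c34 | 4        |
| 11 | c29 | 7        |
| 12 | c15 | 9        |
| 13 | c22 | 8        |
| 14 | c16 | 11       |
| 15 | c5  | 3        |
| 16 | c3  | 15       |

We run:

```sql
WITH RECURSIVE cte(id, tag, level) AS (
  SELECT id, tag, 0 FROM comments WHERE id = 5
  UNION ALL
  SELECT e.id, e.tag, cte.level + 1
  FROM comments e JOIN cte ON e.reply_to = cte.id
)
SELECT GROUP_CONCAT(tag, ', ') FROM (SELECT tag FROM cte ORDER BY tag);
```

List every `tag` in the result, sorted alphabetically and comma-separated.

c16, c2, c22, c27, c29, c9

Base: id=5 (c27) at level 0.
Iteration 1: rows with reply_to in {5} -> c2 (id 7, level 1).
Iteration 2: rows with reply_to in {7} -> c9 (id 8, level 2), c29 (id 11, level 2).
Iteration 3: rows with reply_to in {8,11} -> c22 (id 13, level 3), c16 (id 14, level 3).
Iteration 4: no rows with reply_to in {13,14}; recursion stops.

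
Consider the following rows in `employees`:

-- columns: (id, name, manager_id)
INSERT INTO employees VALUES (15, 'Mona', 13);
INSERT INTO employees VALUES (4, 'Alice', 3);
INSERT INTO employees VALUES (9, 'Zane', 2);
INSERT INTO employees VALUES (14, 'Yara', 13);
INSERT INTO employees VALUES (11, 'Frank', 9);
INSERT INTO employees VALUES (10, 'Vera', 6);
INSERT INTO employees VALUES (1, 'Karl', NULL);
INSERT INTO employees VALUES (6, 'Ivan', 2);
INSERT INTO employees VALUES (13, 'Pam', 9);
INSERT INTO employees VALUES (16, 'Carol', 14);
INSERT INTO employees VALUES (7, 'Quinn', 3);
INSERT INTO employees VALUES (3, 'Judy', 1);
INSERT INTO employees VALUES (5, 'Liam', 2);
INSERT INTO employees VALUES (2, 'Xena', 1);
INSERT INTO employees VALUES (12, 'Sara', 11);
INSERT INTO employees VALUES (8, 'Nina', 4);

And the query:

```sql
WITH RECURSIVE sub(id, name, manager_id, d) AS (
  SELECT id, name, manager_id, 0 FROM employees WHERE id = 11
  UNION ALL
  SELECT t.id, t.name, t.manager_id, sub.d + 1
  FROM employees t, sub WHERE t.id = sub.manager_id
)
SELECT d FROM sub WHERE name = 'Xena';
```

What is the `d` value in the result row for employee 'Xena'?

2

Base: id=11 (Frank), manager_id=9, d 0.
Iteration 1: join on id=9 -> Zane (id 9, manager_id=2, d 1).
Iteration 2: join on id=2 -> Xena (id 2, manager_id=1, d 2).
Iteration 3: join on id=1 -> Karl (id 1, manager_id=NULL, d 3).
Iteration 4: manager_id is NULL; no match; recursion stops.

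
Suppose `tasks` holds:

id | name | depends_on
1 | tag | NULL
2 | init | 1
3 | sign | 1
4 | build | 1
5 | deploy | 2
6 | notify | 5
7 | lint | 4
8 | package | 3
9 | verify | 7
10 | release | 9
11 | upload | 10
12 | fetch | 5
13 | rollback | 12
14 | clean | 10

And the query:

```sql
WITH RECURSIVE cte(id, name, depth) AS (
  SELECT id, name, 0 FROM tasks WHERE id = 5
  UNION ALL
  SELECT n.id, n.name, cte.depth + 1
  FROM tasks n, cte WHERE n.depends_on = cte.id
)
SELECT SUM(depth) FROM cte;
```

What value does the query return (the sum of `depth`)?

Base: id=5 (deploy) at depth 0.
Iteration 1: rows with depends_on in {5} -> notify (id 6, depth 1), fetch (id 12, depth 1).
Iteration 2: rows with depends_on in {6,12} -> rollback (id 13, depth 2).
Iteration 3: no rows with depends_on in {13}; recursion stops.
SUM(depth) = 0 + 1 + 1 + 2 = 4.

4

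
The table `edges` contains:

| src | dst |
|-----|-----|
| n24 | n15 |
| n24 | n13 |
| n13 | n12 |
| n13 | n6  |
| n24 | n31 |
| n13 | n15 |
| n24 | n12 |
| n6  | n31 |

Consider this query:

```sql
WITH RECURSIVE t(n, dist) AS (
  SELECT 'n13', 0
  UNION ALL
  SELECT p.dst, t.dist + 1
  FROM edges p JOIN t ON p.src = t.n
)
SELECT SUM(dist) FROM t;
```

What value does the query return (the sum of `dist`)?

Base: (n13, dist=0).
Iteration 1: edges from {n13} -> (n12, dist=1), (n15, dist=1), (n6, dist=1).
Iteration 2: edges from {n12,n15,n6} -> (n31, dist=2).
Iteration 3: no outgoing edges from {n31}; recursion stops.
SUM(dist) = 0 + 1 + 1 + 1 + 2 = 5.

5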